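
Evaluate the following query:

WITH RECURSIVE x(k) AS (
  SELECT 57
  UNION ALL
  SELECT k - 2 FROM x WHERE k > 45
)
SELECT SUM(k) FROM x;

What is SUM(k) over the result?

Base: k=57.
Iteration 1: 57 > 45 holds -> k = 57 - 2 = 55.
Iteration 2: 55 > 45 holds -> k = 55 - 2 = 53.
Iteration 3: 53 > 45 holds -> k = 53 - 2 = 51.
Iteration 4: 51 > 45 holds -> k = 51 - 2 = 49.
Iteration 5: 49 > 45 holds -> k = 49 - 2 = 47.
Iteration 6: 47 > 45 holds -> k = 47 - 2 = 45.
Iteration 7: 45 > 45 fails; recursion stops.
SUM(k) = 57 + 55 + 53 + 51 + 49 + 47 + 45 = 357.

357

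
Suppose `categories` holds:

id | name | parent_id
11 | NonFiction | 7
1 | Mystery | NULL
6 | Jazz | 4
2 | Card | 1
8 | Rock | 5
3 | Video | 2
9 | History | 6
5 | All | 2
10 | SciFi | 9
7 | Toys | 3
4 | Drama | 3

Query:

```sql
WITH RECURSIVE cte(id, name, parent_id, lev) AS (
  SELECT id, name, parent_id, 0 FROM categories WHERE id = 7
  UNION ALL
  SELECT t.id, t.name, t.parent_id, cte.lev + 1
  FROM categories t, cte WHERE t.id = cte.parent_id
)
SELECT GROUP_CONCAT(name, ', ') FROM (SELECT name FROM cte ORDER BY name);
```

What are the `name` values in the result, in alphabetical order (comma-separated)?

Base: id=7 (Toys), parent_id=3, lev 0.
Iteration 1: join on id=3 -> Video (id 3, parent_id=2, lev 1).
Iteration 2: join on id=2 -> Card (id 2, parent_id=1, lev 2).
Iteration 3: join on id=1 -> Mystery (id 1, parent_id=NULL, lev 3).
Iteration 4: parent_id is NULL; no match; recursion stops.

Card, Mystery, Toys, Video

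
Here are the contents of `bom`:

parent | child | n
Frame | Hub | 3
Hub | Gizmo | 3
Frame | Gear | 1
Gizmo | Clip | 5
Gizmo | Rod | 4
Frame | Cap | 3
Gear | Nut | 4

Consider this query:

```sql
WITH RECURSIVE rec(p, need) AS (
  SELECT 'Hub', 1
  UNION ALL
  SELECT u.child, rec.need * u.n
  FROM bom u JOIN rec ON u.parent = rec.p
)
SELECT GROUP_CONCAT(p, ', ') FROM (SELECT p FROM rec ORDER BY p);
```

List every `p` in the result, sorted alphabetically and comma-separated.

Base: (Hub, need=1).
Iteration 1: components of {Hub} -> Gizmo = 1*3 = 3.
Iteration 2: components of {Gizmo} -> Clip = 3*5 = 15, Rod = 3*4 = 12.
Iteration 3: no further components; recursion stops.

Clip, Gizmo, Hub, Rod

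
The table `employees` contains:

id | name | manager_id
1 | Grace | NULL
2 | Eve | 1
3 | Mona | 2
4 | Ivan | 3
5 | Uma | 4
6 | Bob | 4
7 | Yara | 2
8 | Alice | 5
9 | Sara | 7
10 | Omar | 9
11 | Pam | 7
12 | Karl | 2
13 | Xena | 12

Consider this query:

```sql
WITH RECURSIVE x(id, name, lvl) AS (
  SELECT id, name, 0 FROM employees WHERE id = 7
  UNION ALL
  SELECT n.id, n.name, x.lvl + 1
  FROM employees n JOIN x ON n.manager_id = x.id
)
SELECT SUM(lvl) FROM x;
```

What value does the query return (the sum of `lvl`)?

4

Base: id=7 (Yara) at lvl 0.
Iteration 1: rows with manager_id in {7} -> Sara (id 9, lvl 1), Pam (id 11, lvl 1).
Iteration 2: rows with manager_id in {9,11} -> Omar (id 10, lvl 2).
Iteration 3: no rows with manager_id in {10}; recursion stops.
SUM(lvl) = 0 + 1 + 1 + 2 = 4.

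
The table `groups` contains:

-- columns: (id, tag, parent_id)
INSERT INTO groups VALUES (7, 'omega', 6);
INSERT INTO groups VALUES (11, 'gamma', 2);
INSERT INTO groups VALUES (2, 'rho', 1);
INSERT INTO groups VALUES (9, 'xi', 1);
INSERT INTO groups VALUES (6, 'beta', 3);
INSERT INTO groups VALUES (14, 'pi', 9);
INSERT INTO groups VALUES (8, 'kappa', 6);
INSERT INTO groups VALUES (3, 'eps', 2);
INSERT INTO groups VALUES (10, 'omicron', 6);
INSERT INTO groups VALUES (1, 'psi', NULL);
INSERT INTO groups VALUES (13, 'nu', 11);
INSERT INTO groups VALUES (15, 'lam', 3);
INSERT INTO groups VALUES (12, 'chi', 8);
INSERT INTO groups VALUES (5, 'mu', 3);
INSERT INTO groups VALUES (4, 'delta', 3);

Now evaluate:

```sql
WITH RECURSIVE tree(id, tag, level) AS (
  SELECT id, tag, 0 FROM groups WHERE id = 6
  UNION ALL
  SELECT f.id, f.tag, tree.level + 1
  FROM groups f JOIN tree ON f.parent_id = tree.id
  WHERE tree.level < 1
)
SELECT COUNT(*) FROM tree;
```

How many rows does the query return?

4

Base: id=6 (beta) at level 0.
Iteration 1: rows with parent_id in {6} -> omega (id 7, level 1), kappa (id 8, level 1), omicron (id 10, level 1).
Iteration 2: level < 1 fails for all current rows; recursion stops.
Total rows emitted: 4.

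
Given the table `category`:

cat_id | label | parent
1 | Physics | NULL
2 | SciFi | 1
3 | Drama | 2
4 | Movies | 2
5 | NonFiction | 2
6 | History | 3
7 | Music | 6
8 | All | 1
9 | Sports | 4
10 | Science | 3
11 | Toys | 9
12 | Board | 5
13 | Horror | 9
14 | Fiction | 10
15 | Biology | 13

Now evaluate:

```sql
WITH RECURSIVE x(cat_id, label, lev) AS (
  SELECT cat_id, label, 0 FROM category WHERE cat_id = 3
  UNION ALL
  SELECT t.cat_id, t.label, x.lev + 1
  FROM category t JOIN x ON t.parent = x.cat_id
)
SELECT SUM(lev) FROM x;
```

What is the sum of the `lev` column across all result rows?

Base: cat_id=3 (Drama) at lev 0.
Iteration 1: rows with parent in {3} -> History (id 6, lev 1), Science (id 10, lev 1).
Iteration 2: rows with parent in {6,10} -> Music (id 7, lev 2), Fiction (id 14, lev 2).
Iteration 3: no rows with parent in {7,14}; recursion stops.
SUM(lev) = 0 + 1 + 1 + 2 + 2 = 6.

6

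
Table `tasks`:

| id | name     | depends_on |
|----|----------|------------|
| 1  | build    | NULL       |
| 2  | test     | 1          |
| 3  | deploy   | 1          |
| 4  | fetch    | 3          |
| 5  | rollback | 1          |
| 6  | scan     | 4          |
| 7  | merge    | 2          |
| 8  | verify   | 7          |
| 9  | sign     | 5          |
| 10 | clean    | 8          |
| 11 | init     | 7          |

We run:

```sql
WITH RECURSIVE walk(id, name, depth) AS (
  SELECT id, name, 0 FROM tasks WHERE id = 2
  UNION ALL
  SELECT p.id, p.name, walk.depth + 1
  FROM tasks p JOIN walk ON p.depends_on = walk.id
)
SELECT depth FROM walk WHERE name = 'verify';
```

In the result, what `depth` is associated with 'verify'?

2

Base: id=2 (test) at depth 0.
Iteration 1: rows with depends_on in {2} -> merge (id 7, depth 1).
Iteration 2: rows with depends_on in {7} -> verify (id 8, depth 2), init (id 11, depth 2).
Iteration 3: rows with depends_on in {8,11} -> clean (id 10, depth 3).
Iteration 4: no rows with depends_on in {10}; recursion stops.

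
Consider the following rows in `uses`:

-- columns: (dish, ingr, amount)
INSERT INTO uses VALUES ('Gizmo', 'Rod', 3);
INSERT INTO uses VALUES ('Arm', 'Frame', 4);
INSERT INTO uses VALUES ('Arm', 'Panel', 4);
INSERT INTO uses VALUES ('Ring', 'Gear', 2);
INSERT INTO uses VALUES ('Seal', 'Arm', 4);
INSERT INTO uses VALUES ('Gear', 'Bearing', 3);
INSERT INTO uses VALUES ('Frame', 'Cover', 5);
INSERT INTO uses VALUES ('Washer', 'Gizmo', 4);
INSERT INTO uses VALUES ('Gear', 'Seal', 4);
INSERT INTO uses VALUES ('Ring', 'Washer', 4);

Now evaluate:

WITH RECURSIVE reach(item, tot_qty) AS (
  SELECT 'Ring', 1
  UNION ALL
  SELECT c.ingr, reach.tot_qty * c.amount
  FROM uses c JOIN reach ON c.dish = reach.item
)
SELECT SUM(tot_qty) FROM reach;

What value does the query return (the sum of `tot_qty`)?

1013

Base: (Ring, tot_qty=1).
Iteration 1: components of {Ring} -> Gear = 1*2 = 2, Washer = 1*4 = 4.
Iteration 2: components of {Gear,Washer} -> Bearing = 2*3 = 6, Gizmo = 4*4 = 16, Seal = 2*4 = 8.
Iteration 3: components of {Bearing,Gizmo,Seal} -> Arm = 8*4 = 32, Rod = 16*3 = 48.
Iteration 4: components of {Arm,Rod} -> Frame = 32*4 = 128, Panel = 32*4 = 128.
Iteration 5: components of {Frame,Panel} -> Cover = 128*5 = 640.
Iteration 6: no further components; recursion stops.
SUM(tot_qty) = 1 + 4 + 2 + 16 + 8 + 6 + 48 + 32 + 128 + 128 + 640 = 1013.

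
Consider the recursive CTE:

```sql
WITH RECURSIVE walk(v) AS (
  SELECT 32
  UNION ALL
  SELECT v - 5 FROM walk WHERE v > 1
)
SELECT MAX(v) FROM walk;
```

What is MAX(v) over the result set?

32

Base: v=32.
Iteration 1: 32 > 1 holds -> v = 32 - 5 = 27.
Iteration 2: 27 > 1 holds -> v = 27 - 5 = 22.
Iteration 3: 22 > 1 holds -> v = 22 - 5 = 17.
Iteration 4: 17 > 1 holds -> v = 17 - 5 = 12.
Iteration 5: 12 > 1 holds -> v = 12 - 5 = 7.
Iteration 6: 7 > 1 holds -> v = 7 - 5 = 2.
Iteration 7: 2 > 1 holds -> v = 2 - 5 = -3.
Iteration 8: -3 > 1 fails; recursion stops.
v values: 32, 27, 22, 17, 12, 7, 2, -3; the maximum is 32.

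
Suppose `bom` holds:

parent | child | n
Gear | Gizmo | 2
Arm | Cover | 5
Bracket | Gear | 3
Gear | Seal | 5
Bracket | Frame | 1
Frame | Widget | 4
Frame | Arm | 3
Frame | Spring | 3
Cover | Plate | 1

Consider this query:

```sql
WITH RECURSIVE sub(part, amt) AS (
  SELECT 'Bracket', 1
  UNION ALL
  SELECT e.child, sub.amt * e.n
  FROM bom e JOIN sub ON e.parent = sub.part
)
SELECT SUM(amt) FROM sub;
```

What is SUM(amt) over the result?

Base: (Bracket, amt=1).
Iteration 1: components of {Bracket} -> Frame = 1*1 = 1, Gear = 1*3 = 3.
Iteration 2: components of {Frame,Gear} -> Arm = 1*3 = 3, Gizmo = 3*2 = 6, Seal = 3*5 = 15, Spring = 1*3 = 3, Widget = 1*4 = 4.
Iteration 3: components of {Arm,Gizmo,Seal,Spring,Widget} -> Cover = 3*5 = 15.
Iteration 4: components of {Cover} -> Plate = 15*1 = 15.
Iteration 5: no further components; recursion stops.
SUM(amt) = 1 + 3 + 1 + 15 + 6 + 3 + 4 + 3 + 15 + 15 = 66.

66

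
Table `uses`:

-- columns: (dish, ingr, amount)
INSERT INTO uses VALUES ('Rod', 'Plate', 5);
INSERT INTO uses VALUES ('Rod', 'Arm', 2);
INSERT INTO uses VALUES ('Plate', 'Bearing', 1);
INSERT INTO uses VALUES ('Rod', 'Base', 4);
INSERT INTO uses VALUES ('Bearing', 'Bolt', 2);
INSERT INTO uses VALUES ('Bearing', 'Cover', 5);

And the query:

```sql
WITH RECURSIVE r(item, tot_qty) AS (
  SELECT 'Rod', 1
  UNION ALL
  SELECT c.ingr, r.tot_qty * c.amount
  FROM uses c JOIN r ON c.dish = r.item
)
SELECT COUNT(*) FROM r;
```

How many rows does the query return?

Base: (Rod, tot_qty=1).
Iteration 1: components of {Rod} -> Arm = 1*2 = 2, Base = 1*4 = 4, Plate = 1*5 = 5.
Iteration 2: components of {Arm,Base,Plate} -> Bearing = 5*1 = 5.
Iteration 3: components of {Bearing} -> Bolt = 5*2 = 10, Cover = 5*5 = 25.
Iteration 4: no further components; recursion stops.
Total rows emitted: 7.

7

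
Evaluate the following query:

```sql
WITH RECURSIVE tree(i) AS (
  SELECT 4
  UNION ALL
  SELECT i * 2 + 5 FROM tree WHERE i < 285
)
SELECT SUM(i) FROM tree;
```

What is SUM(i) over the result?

1108

Base: i=4.
Iteration 1: 4 < 285 holds -> i = 4 * 2 + 5 = 13.
Iteration 2: 13 < 285 holds -> i = 13 * 2 + 5 = 31.
Iteration 3: 31 < 285 holds -> i = 31 * 2 + 5 = 67.
Iteration 4: 67 < 285 holds -> i = 67 * 2 + 5 = 139.
Iteration 5: 139 < 285 holds -> i = 139 * 2 + 5 = 283.
Iteration 6: 283 < 285 holds -> i = 283 * 2 + 5 = 571.
Iteration 7: 571 < 285 fails; recursion stops.
SUM(i) = 4 + 13 + 31 + 67 + 139 + 283 + 571 = 1108.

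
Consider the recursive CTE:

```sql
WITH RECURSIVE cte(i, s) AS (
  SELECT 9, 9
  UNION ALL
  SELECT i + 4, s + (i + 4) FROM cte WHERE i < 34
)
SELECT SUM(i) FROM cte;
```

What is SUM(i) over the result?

Base: i=9, s=9.
Iteration 1: 9 < 34 holds -> i = 9 + 4 = 13, s = 9 + 13 = 22.
Iteration 2: 13 < 34 holds -> i = 13 + 4 = 17, s = 22 + 17 = 39.
Iteration 3: 17 < 34 holds -> i = 17 + 4 = 21, s = 39 + 21 = 60.
Iteration 4: 21 < 34 holds -> i = 21 + 4 = 25, s = 60 + 25 = 85.
Iteration 5: 25 < 34 holds -> i = 25 + 4 = 29, s = 85 + 29 = 114.
Iteration 6: 29 < 34 holds -> i = 29 + 4 = 33, s = 114 + 33 = 147.
Iteration 7: 33 < 34 holds -> i = 33 + 4 = 37, s = 147 + 37 = 184.
Iteration 8: 37 < 34 fails; recursion stops.
SUM(i) = 9 + 13 + 17 + 21 + 25 + 29 + 33 + 37 = 184.

184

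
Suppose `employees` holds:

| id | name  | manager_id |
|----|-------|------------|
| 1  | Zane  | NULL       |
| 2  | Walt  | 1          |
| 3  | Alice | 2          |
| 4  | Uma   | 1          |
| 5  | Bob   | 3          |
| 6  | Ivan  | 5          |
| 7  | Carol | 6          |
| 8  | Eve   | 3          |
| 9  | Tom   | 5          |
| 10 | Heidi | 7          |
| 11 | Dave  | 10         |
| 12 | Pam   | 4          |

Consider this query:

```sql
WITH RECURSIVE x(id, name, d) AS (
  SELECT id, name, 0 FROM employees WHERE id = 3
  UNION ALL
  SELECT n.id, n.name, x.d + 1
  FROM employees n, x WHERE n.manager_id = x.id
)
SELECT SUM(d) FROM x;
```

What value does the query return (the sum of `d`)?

Base: id=3 (Alice) at d 0.
Iteration 1: rows with manager_id in {3} -> Bob (id 5, d 1), Eve (id 8, d 1).
Iteration 2: rows with manager_id in {5,8} -> Ivan (id 6, d 2), Tom (id 9, d 2).
Iteration 3: rows with manager_id in {6,9} -> Carol (id 7, d 3).
Iteration 4: rows with manager_id in {7} -> Heidi (id 10, d 4).
Iteration 5: rows with manager_id in {10} -> Dave (id 11, d 5).
Iteration 6: no rows with manager_id in {11}; recursion stops.
SUM(d) = 0 + 1 + 1 + 2 + 2 + 3 + 4 + 5 = 18.

18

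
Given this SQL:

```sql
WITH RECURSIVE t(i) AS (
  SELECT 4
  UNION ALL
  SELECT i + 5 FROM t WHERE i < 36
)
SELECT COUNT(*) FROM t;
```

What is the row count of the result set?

Base: i=4.
Iteration 1: 4 < 36 holds -> i = 4 + 5 = 9.
Iteration 2: 9 < 36 holds -> i = 9 + 5 = 14.
Iteration 3: 14 < 36 holds -> i = 14 + 5 = 19.
Iteration 4: 19 < 36 holds -> i = 19 + 5 = 24.
Iteration 5: 24 < 36 holds -> i = 24 + 5 = 29.
Iteration 6: 29 < 36 holds -> i = 29 + 5 = 34.
Iteration 7: 34 < 36 holds -> i = 34 + 5 = 39.
Iteration 8: 39 < 36 fails; recursion stops.
Total rows emitted: 8.

8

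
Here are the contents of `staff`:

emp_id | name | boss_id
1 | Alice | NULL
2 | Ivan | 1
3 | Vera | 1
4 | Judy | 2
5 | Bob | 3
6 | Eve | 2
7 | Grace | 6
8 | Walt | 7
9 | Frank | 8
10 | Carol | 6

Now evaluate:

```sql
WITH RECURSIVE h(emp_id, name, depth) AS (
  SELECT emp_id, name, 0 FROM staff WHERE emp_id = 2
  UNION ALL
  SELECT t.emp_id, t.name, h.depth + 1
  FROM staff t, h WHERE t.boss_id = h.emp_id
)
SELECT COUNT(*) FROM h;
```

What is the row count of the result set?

Base: emp_id=2 (Ivan) at depth 0.
Iteration 1: rows with boss_id in {2} -> Judy (id 4, depth 1), Eve (id 6, depth 1).
Iteration 2: rows with boss_id in {4,6} -> Grace (id 7, depth 2), Carol (id 10, depth 2).
Iteration 3: rows with boss_id in {7,10} -> Walt (id 8, depth 3).
Iteration 4: rows with boss_id in {8} -> Frank (id 9, depth 4).
Iteration 5: no rows with boss_id in {9}; recursion stops.
Total rows emitted: 7.

7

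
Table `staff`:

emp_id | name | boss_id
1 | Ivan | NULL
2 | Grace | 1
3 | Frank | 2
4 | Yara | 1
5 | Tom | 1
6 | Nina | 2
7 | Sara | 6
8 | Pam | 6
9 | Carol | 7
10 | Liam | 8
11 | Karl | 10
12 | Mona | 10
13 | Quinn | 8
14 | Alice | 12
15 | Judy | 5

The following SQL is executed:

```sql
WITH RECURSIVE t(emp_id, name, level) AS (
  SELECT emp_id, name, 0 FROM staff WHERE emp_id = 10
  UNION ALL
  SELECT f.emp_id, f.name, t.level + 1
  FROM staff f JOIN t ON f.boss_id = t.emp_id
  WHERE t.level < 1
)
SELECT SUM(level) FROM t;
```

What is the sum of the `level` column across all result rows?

Base: emp_id=10 (Liam) at level 0.
Iteration 1: rows with boss_id in {10} -> Karl (id 11, level 1), Mona (id 12, level 1).
Iteration 2: level < 1 fails for all current rows; recursion stops.
SUM(level) = 0 + 1 + 1 = 2.

2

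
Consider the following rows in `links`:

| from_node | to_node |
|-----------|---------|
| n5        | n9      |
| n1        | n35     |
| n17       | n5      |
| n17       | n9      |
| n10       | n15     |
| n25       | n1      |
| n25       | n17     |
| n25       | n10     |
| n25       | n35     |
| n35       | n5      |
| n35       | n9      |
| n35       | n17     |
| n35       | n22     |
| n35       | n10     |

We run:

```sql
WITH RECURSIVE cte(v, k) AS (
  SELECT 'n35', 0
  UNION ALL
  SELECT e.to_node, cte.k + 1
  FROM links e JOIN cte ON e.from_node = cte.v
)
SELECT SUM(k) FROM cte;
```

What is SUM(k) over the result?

Base: (n35, k=0).
Iteration 1: edges from {n35} -> (n10, k=1), (n17, k=1), (n22, k=1), (n5, k=1), (n9, k=1).
Iteration 2: edges from {n10,n17,n22,n5,n9} -> (n15, k=2), (n5, k=2), (n9, k=2) x2. [UNION ALL keeps all 4 new rows, including repeats]
Iteration 3: edges from {n15,n5,n9} -> (n9, k=3).
Iteration 4: no outgoing edges from {n9}; recursion stops.
SUM(k) = 0 + 1 + 1 + 1 + 1 + 1 + 2 + 2 + 2 + 2 + 3 = 16.

16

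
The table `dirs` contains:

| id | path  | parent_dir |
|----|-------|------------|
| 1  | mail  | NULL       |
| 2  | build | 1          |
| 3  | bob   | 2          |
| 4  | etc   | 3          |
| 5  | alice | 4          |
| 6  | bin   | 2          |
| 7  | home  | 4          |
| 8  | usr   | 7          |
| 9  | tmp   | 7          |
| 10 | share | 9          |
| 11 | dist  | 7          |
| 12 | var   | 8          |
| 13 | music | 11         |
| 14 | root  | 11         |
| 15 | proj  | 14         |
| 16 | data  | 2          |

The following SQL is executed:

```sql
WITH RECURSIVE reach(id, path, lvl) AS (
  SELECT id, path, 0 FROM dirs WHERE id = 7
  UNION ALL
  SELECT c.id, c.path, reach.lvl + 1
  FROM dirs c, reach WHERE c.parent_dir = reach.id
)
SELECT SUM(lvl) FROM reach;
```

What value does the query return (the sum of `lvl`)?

Base: id=7 (home) at lvl 0.
Iteration 1: rows with parent_dir in {7} -> usr (id 8, lvl 1), tmp (id 9, lvl 1), dist (id 11, lvl 1).
Iteration 2: rows with parent_dir in {8,9,11} -> share (id 10, lvl 2), var (id 12, lvl 2), music (id 13, lvl 2), root (id 14, lvl 2).
Iteration 3: rows with parent_dir in {10,12,13,14} -> proj (id 15, lvl 3).
Iteration 4: no rows with parent_dir in {15}; recursion stops.
SUM(lvl) = 0 + 1 + 1 + 1 + 2 + 2 + 2 + 2 + 3 = 14.

14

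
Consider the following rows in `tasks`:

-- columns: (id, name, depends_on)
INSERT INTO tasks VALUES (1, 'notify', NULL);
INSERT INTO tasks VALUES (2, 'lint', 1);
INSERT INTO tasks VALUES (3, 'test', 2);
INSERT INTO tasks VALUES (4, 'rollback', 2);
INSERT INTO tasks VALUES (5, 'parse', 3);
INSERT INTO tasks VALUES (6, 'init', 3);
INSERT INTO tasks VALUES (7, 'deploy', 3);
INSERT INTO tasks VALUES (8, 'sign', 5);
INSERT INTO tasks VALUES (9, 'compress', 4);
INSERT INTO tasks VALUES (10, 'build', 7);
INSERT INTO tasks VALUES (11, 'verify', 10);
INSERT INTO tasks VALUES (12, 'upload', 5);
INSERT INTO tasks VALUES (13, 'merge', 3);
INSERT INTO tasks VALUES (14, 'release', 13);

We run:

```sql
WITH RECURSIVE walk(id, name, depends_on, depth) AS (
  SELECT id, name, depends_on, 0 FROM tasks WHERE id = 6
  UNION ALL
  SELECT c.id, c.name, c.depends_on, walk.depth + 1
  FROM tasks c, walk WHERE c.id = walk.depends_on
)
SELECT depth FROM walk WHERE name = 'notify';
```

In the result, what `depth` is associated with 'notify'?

3

Base: id=6 (init), depends_on=3, depth 0.
Iteration 1: join on id=3 -> test (id 3, depends_on=2, depth 1).
Iteration 2: join on id=2 -> lint (id 2, depends_on=1, depth 2).
Iteration 3: join on id=1 -> notify (id 1, depends_on=NULL, depth 3).
Iteration 4: depends_on is NULL; no match; recursion stops.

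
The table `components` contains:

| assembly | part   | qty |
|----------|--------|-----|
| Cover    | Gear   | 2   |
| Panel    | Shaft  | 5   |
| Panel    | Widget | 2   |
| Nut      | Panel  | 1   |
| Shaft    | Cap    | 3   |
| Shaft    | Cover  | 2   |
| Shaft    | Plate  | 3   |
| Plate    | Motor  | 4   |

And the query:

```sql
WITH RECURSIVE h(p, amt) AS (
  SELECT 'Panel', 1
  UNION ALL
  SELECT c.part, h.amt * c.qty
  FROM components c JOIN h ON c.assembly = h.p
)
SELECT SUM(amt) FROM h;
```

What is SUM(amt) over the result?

128

Base: (Panel, amt=1).
Iteration 1: components of {Panel} -> Shaft = 1*5 = 5, Widget = 1*2 = 2.
Iteration 2: components of {Shaft,Widget} -> Cap = 5*3 = 15, Cover = 5*2 = 10, Plate = 5*3 = 15.
Iteration 3: components of {Cap,Cover,Plate} -> Gear = 10*2 = 20, Motor = 15*4 = 60.
Iteration 4: no further components; recursion stops.
SUM(amt) = 1 + 5 + 2 + 15 + 10 + 15 + 60 + 20 = 128.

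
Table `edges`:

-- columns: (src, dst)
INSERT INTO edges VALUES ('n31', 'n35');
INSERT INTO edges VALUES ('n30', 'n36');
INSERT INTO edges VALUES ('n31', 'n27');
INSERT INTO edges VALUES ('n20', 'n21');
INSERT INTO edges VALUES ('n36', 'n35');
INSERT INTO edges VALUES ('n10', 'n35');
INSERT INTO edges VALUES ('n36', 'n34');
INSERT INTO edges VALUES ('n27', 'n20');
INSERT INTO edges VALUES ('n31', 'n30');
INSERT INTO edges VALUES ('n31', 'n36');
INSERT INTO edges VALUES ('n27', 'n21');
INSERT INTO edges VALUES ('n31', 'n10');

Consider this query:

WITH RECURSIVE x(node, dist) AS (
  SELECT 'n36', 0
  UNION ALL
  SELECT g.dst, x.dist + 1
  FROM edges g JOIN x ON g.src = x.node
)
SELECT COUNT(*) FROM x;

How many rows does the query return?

Base: (n36, dist=0).
Iteration 1: edges from {n36} -> (n34, dist=1), (n35, dist=1).
Iteration 2: no outgoing edges from {n34,n35}; recursion stops.
Total rows emitted: 3.

3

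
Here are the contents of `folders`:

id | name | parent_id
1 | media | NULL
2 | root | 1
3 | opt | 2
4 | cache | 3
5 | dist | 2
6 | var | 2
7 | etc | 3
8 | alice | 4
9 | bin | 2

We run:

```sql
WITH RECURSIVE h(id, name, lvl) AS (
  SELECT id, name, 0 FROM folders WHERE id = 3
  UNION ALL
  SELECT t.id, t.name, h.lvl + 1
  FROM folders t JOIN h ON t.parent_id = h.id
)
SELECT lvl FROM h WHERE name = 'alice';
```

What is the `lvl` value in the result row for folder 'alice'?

Base: id=3 (opt) at lvl 0.
Iteration 1: rows with parent_id in {3} -> cache (id 4, lvl 1), etc (id 7, lvl 1).
Iteration 2: rows with parent_id in {4,7} -> alice (id 8, lvl 2).
Iteration 3: no rows with parent_id in {8}; recursion stops.

2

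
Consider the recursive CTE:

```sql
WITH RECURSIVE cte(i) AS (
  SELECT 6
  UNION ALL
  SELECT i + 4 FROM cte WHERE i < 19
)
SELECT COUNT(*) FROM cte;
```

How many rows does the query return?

Base: i=6.
Iteration 1: 6 < 19 holds -> i = 6 + 4 = 10.
Iteration 2: 10 < 19 holds -> i = 10 + 4 = 14.
Iteration 3: 14 < 19 holds -> i = 14 + 4 = 18.
Iteration 4: 18 < 19 holds -> i = 18 + 4 = 22.
Iteration 5: 22 < 19 fails; recursion stops.
Total rows emitted: 5.

5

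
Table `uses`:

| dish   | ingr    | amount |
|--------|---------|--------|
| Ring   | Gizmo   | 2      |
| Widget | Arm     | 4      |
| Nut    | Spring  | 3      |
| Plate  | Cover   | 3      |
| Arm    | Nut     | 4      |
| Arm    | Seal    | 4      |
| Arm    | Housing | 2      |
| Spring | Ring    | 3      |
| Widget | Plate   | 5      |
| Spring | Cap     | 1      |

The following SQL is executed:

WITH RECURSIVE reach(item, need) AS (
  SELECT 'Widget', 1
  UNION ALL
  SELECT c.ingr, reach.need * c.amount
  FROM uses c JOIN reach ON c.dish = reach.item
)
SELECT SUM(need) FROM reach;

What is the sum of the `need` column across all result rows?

593

Base: (Widget, need=1).
Iteration 1: components of {Widget} -> Arm = 1*4 = 4, Plate = 1*5 = 5.
Iteration 2: components of {Arm,Plate} -> Cover = 5*3 = 15, Housing = 4*2 = 8, Nut = 4*4 = 16, Seal = 4*4 = 16.
Iteration 3: components of {Cover,Housing,Nut,Seal} -> Spring = 16*3 = 48.
Iteration 4: components of {Spring} -> Cap = 48*1 = 48, Ring = 48*3 = 144.
Iteration 5: components of {Cap,Ring} -> Gizmo = 144*2 = 288.
Iteration 6: no further components; recursion stops.
SUM(need) = 1 + 5 + 4 + 15 + 16 + 8 + 16 + 48 + 144 + 48 + 288 = 593.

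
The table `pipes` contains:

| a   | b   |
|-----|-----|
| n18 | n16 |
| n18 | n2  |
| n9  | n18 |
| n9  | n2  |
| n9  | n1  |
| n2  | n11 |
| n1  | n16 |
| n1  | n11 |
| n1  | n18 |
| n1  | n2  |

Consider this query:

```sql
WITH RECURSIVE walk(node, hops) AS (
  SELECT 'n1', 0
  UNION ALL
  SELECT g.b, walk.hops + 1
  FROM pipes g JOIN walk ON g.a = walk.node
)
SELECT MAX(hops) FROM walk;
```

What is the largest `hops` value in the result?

3

Base: (n1, hops=0).
Iteration 1: edges from {n1} -> (n11, hops=1), (n16, hops=1), (n18, hops=1), (n2, hops=1).
Iteration 2: edges from {n11,n16,n18,n2} -> (n11, hops=2), (n16, hops=2), (n2, hops=2).
Iteration 3: edges from {n11,n16,n2} -> (n11, hops=3).
Iteration 4: no outgoing edges from {n11}; recursion stops.
hops values: 0, 1, 1, 1, 1, 2, 2, 2, 3; the maximum is 3.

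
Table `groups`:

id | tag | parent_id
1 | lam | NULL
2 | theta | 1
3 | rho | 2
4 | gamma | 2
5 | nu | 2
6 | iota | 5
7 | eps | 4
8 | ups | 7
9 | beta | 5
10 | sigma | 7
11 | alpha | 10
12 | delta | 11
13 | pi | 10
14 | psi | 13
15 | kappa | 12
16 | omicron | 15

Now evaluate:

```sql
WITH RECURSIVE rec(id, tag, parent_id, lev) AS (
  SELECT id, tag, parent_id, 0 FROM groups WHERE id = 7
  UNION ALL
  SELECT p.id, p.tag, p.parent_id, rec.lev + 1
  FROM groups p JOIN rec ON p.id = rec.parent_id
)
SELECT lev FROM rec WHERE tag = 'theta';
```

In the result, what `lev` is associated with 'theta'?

Base: id=7 (eps), parent_id=4, lev 0.
Iteration 1: join on id=4 -> gamma (id 4, parent_id=2, lev 1).
Iteration 2: join on id=2 -> theta (id 2, parent_id=1, lev 2).
Iteration 3: join on id=1 -> lam (id 1, parent_id=NULL, lev 3).
Iteration 4: parent_id is NULL; no match; recursion stops.

2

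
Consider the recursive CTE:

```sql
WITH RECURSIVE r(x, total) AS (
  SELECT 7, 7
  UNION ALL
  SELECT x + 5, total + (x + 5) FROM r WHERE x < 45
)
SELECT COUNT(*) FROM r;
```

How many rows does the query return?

Base: x=7, total=7.
Iteration 1: 7 < 45 holds -> x = 7 + 5 = 12, total = 7 + 12 = 19.
Iteration 2: 12 < 45 holds -> x = 12 + 5 = 17, total = 19 + 17 = 36.
Iteration 3: 17 < 45 holds -> x = 17 + 5 = 22, total = 36 + 22 = 58.
Iteration 4: 22 < 45 holds -> x = 22 + 5 = 27, total = 58 + 27 = 85.
Iteration 5: 27 < 45 holds -> x = 27 + 5 = 32, total = 85 + 32 = 117.
Iteration 6: 32 < 45 holds -> x = 32 + 5 = 37, total = 117 + 37 = 154.
Iteration 7: 37 < 45 holds -> x = 37 + 5 = 42, total = 154 + 42 = 196.
Iteration 8: 42 < 45 holds -> x = 42 + 5 = 47, total = 196 + 47 = 243.
Iteration 9: 47 < 45 fails; recursion stops.
Total rows emitted: 9.

9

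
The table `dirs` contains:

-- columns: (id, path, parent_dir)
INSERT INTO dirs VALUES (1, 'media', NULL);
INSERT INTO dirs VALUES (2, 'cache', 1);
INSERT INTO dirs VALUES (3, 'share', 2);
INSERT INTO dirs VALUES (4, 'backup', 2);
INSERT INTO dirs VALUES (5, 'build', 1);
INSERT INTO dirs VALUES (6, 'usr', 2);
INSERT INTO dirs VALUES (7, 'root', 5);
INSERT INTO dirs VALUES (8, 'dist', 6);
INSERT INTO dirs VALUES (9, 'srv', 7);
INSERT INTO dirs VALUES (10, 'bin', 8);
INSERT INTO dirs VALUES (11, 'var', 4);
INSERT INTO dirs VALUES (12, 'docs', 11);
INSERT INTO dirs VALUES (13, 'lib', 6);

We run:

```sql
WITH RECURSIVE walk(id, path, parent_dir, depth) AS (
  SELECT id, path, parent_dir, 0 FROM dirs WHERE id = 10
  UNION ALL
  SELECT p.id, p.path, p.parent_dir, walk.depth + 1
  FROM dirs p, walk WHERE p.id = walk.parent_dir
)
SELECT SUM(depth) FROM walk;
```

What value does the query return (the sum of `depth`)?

Base: id=10 (bin), parent_dir=8, depth 0.
Iteration 1: join on id=8 -> dist (id 8, parent_dir=6, depth 1).
Iteration 2: join on id=6 -> usr (id 6, parent_dir=2, depth 2).
Iteration 3: join on id=2 -> cache (id 2, parent_dir=1, depth 3).
Iteration 4: join on id=1 -> media (id 1, parent_dir=NULL, depth 4).
Iteration 5: parent_dir is NULL; no match; recursion stops.
SUM(depth) = 0 + 1 + 2 + 3 + 4 = 10.

10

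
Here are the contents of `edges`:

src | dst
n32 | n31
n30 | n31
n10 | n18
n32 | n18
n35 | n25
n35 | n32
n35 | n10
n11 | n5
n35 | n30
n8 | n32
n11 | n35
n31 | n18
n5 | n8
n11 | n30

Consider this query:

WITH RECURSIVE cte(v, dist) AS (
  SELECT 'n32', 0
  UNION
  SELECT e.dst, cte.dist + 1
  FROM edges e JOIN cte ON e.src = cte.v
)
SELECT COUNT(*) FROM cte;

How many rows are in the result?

4

Base: (n32, dist=0).
Iteration 1: edges from {n32} -> (n18, dist=1), (n31, dist=1).
Iteration 2: edges from {n18,n31} -> (n18, dist=2).
Iteration 3: no outgoing edges from {n18}; recursion stops.
Total rows emitted: 4.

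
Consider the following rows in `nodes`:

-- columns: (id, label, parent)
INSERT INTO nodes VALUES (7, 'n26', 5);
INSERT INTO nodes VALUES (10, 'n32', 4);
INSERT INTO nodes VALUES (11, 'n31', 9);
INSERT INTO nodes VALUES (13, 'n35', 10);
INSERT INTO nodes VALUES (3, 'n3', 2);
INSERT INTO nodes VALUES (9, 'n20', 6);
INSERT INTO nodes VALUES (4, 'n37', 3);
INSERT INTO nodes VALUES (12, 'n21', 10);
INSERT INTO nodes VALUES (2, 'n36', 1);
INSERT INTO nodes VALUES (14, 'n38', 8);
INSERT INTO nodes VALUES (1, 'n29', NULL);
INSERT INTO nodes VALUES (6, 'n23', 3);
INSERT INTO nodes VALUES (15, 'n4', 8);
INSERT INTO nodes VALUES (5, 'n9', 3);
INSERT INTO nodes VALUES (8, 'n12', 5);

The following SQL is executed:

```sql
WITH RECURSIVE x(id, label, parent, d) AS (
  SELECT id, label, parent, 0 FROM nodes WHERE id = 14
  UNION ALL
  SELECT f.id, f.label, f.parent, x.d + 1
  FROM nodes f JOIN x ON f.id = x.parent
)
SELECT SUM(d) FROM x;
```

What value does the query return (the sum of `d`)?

15

Base: id=14 (n38), parent=8, d 0.
Iteration 1: join on id=8 -> n12 (id 8, parent=5, d 1).
Iteration 2: join on id=5 -> n9 (id 5, parent=3, d 2).
Iteration 3: join on id=3 -> n3 (id 3, parent=2, d 3).
Iteration 4: join on id=2 -> n36 (id 2, parent=1, d 4).
Iteration 5: join on id=1 -> n29 (id 1, parent=NULL, d 5).
Iteration 6: parent is NULL; no match; recursion stops.
SUM(d) = 0 + 1 + 2 + 3 + 4 + 5 = 15.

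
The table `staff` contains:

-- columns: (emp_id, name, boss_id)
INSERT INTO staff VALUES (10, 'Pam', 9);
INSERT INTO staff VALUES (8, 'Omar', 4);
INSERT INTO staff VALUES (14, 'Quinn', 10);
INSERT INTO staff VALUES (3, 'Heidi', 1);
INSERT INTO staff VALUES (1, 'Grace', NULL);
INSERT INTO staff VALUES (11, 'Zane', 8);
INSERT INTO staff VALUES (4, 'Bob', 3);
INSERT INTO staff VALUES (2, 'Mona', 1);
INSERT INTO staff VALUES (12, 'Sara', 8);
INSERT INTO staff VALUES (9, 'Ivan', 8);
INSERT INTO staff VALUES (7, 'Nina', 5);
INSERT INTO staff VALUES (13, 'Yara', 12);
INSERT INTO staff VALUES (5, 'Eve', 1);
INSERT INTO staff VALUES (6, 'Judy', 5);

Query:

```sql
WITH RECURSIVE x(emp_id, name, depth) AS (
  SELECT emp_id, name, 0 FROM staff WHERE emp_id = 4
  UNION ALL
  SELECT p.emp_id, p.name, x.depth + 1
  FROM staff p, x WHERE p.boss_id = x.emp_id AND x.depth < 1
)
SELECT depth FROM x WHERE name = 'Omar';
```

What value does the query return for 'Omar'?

1

Base: emp_id=4 (Bob) at depth 0.
Iteration 1: rows with boss_id in {4} -> Omar (id 8, depth 1).
Iteration 2: depth < 1 fails for all current rows; recursion stops.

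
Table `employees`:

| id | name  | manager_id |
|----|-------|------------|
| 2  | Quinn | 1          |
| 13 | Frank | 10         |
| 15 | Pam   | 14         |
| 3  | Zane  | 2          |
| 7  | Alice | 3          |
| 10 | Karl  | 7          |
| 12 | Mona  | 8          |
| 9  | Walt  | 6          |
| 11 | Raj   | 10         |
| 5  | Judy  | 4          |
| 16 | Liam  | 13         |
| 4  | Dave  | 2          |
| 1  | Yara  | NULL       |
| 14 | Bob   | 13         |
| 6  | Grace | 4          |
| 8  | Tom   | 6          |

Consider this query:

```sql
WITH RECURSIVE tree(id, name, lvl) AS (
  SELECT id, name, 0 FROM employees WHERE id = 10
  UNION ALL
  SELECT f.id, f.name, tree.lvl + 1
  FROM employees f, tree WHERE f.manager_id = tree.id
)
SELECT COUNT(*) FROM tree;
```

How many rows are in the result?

6

Base: id=10 (Karl) at lvl 0.
Iteration 1: rows with manager_id in {10} -> Raj (id 11, lvl 1), Frank (id 13, lvl 1).
Iteration 2: rows with manager_id in {11,13} -> Bob (id 14, lvl 2), Liam (id 16, lvl 2).
Iteration 3: rows with manager_id in {14,16} -> Pam (id 15, lvl 3).
Iteration 4: no rows with manager_id in {15}; recursion stops.
Total rows emitted: 6.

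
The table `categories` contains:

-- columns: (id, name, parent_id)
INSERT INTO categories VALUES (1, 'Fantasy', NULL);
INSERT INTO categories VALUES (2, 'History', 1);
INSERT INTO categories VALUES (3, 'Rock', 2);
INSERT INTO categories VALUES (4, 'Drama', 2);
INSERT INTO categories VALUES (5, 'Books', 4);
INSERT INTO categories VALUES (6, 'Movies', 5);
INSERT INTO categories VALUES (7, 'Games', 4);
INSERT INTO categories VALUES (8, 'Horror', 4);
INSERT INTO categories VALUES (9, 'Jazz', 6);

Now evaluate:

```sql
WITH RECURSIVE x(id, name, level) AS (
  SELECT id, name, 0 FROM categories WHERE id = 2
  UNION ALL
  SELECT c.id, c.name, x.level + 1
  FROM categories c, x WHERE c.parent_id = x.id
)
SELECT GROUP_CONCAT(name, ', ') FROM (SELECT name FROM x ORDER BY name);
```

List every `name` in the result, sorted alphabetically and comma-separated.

Base: id=2 (History) at level 0.
Iteration 1: rows with parent_id in {2} -> Rock (id 3, level 1), Drama (id 4, level 1).
Iteration 2: rows with parent_id in {3,4} -> Books (id 5, level 2), Games (id 7, level 2), Horror (id 8, level 2).
Iteration 3: rows with parent_id in {5,7,8} -> Movies (id 6, level 3).
Iteration 4: rows with parent_id in {6} -> Jazz (id 9, level 4).
Iteration 5: no rows with parent_id in {9}; recursion stops.

Books, Drama, Games, History, Horror, Jazz, Movies, Rock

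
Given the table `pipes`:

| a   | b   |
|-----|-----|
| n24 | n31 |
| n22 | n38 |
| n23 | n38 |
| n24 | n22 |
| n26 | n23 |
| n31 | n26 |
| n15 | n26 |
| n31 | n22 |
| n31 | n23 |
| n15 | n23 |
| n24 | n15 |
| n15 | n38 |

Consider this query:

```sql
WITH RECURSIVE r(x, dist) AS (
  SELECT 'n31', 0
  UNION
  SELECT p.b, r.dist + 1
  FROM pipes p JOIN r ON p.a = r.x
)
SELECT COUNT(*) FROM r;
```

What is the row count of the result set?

Base: (n31, dist=0).
Iteration 1: edges from {n31} -> (n22, dist=1), (n23, dist=1), (n26, dist=1).
Iteration 2: edges from {n22,n23,n26} -> (n23, dist=2), (n38, dist=2). [UNION drops 1 duplicate row(s)]
Iteration 3: edges from {n23,n38} -> (n38, dist=3).
Iteration 4: no outgoing edges from {n38}; recursion stops.
Total rows emitted: 7.

7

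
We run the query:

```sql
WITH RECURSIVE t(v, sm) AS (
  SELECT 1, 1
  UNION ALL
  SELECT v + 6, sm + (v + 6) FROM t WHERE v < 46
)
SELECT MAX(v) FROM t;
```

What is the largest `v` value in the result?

Base: v=1, sm=1.
Iteration 1: 1 < 46 holds -> v = 1 + 6 = 7, sm = 1 + 7 = 8.
Iteration 2: 7 < 46 holds -> v = 7 + 6 = 13, sm = 8 + 13 = 21.
Iteration 3: 13 < 46 holds -> v = 13 + 6 = 19, sm = 21 + 19 = 40.
Iteration 4: 19 < 46 holds -> v = 19 + 6 = 25, sm = 40 + 25 = 65.
Iteration 5: 25 < 46 holds -> v = 25 + 6 = 31, sm = 65 + 31 = 96.
Iteration 6: 31 < 46 holds -> v = 31 + 6 = 37, sm = 96 + 37 = 133.
Iteration 7: 37 < 46 holds -> v = 37 + 6 = 43, sm = 133 + 43 = 176.
Iteration 8: 43 < 46 holds -> v = 43 + 6 = 49, sm = 176 + 49 = 225.
Iteration 9: 49 < 46 fails; recursion stops.
v values: 1, 7, 13, 19, 25, 31, 37, 43, 49; the maximum is 49.

49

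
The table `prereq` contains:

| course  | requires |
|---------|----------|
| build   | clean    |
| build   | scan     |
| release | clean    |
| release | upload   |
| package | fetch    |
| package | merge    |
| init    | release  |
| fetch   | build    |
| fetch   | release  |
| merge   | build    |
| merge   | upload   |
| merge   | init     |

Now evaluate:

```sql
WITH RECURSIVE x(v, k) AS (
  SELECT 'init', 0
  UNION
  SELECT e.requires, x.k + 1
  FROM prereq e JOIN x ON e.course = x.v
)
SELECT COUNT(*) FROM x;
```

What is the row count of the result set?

Base: (init, k=0).
Iteration 1: edges from {init} -> (release, k=1).
Iteration 2: edges from {release} -> (clean, k=2), (upload, k=2).
Iteration 3: no outgoing edges from {clean,upload}; recursion stops.
Total rows emitted: 4.

4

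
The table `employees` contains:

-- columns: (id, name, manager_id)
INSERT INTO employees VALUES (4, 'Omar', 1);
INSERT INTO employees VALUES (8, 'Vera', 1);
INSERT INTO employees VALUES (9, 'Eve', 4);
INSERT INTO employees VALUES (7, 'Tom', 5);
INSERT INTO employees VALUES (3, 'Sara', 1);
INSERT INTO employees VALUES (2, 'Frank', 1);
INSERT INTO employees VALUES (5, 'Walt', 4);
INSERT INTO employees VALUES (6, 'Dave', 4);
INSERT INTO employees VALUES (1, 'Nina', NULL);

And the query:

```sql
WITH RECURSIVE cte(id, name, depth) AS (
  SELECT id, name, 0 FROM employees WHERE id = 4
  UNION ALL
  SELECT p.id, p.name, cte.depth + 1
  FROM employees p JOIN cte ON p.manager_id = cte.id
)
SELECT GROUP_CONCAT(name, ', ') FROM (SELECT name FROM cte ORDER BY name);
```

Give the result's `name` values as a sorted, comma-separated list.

Dave, Eve, Omar, Tom, Walt

Base: id=4 (Omar) at depth 0.
Iteration 1: rows with manager_id in {4} -> Walt (id 5, depth 1), Dave (id 6, depth 1), Eve (id 9, depth 1).
Iteration 2: rows with manager_id in {5,6,9} -> Tom (id 7, depth 2).
Iteration 3: no rows with manager_id in {7}; recursion stops.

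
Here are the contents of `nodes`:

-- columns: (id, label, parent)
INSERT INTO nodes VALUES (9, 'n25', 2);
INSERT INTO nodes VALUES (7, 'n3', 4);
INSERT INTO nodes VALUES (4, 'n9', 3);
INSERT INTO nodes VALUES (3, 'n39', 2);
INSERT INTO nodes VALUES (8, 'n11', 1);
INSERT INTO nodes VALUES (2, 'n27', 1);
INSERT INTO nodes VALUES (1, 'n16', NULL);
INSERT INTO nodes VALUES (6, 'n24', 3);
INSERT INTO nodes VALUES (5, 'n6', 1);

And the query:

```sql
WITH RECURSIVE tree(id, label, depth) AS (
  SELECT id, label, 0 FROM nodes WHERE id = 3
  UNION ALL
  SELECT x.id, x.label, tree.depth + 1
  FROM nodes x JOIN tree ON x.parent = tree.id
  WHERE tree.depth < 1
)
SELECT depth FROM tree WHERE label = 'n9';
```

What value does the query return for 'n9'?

Base: id=3 (n39) at depth 0.
Iteration 1: rows with parent in {3} -> n9 (id 4, depth 1), n24 (id 6, depth 1).
Iteration 2: depth < 1 fails for all current rows; recursion stops.

1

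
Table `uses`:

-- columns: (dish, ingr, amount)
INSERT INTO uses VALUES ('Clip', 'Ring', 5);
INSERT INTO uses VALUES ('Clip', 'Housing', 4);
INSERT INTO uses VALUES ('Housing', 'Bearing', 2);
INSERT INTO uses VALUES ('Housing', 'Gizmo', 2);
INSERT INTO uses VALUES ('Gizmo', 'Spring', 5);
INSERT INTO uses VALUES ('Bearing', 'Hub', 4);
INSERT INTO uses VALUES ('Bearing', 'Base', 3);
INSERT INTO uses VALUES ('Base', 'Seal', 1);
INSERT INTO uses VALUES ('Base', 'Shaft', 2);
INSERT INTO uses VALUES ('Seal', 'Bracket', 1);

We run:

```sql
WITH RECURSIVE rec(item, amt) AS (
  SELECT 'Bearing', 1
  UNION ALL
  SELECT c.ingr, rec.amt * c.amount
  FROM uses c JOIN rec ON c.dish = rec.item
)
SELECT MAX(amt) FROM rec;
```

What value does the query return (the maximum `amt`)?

Base: (Bearing, amt=1).
Iteration 1: components of {Bearing} -> Base = 1*3 = 3, Hub = 1*4 = 4.
Iteration 2: components of {Base,Hub} -> Seal = 3*1 = 3, Shaft = 3*2 = 6.
Iteration 3: components of {Seal,Shaft} -> Bracket = 3*1 = 3.
Iteration 4: no further components; recursion stops.
amt values: 1, 4, 3, 3, 6, 3; the maximum is 6.

6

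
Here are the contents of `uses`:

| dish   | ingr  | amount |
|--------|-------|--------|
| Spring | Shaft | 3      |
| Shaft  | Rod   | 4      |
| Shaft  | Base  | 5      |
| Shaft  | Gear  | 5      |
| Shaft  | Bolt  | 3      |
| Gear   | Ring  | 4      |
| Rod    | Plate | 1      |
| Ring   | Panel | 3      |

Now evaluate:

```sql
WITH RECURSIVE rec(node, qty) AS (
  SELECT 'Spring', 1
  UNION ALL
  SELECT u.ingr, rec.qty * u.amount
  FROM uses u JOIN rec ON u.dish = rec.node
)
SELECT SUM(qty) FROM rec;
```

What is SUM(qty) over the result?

307

Base: (Spring, qty=1).
Iteration 1: components of {Spring} -> Shaft = 1*3 = 3.
Iteration 2: components of {Shaft} -> Base = 3*5 = 15, Bolt = 3*3 = 9, Gear = 3*5 = 15, Rod = 3*4 = 12.
Iteration 3: components of {Base,Bolt,Gear,Rod} -> Plate = 12*1 = 12, Ring = 15*4 = 60.
Iteration 4: components of {Plate,Ring} -> Panel = 60*3 = 180.
Iteration 5: no further components; recursion stops.
SUM(qty) = 1 + 3 + 12 + 15 + 15 + 9 + 12 + 60 + 180 = 307.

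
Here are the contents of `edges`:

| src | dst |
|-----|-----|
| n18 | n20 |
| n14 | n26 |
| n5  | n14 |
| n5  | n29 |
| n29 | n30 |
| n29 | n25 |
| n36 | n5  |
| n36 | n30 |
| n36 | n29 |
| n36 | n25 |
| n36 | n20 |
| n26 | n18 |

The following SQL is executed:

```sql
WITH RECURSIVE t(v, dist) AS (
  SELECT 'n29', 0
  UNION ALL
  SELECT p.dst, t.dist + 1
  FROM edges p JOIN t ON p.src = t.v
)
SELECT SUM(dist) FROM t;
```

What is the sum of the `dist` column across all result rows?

Base: (n29, dist=0).
Iteration 1: edges from {n29} -> (n25, dist=1), (n30, dist=1).
Iteration 2: no outgoing edges from {n25,n30}; recursion stops.
SUM(dist) = 0 + 1 + 1 = 2.

2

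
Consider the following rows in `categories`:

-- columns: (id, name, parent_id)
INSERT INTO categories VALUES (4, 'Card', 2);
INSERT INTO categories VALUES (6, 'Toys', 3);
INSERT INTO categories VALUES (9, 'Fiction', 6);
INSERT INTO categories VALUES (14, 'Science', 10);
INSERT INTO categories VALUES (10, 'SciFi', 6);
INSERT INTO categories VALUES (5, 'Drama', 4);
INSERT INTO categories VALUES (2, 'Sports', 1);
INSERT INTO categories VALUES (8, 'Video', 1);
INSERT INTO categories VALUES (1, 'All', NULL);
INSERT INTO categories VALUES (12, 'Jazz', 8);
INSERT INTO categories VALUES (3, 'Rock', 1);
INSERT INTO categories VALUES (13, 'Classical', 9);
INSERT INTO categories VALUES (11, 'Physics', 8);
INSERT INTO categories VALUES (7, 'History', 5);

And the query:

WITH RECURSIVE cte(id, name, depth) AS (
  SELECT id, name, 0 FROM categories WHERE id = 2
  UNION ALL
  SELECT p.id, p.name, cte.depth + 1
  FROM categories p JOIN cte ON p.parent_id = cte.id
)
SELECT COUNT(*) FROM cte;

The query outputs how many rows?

4

Base: id=2 (Sports) at depth 0.
Iteration 1: rows with parent_id in {2} -> Card (id 4, depth 1).
Iteration 2: rows with parent_id in {4} -> Drama (id 5, depth 2).
Iteration 3: rows with parent_id in {5} -> History (id 7, depth 3).
Iteration 4: no rows with parent_id in {7}; recursion stops.
Total rows emitted: 4.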